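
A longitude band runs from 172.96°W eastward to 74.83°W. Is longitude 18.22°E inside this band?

No

Band width going east from -172.96° to -74.83°: ((-74.83 − -172.96) mod 360) = 98.13°.
Offset of +18.22° east of the west edge: ((18.22 − -172.96) mod 360) = 191.18°.
191.18° > 98.13° ⇒ outside.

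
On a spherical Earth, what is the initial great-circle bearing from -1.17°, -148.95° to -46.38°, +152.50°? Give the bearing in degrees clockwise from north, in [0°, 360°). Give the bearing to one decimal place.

219.4°

Δλ = 152.50 − -148.95 = 301.45°; wrapped into (−180°, 180°]: -58.55°.
θ = atan2( sin Δλ · cos φ₂ , cos φ₁ · sin φ₂ − sin φ₁ · cos φ₂ · cos Δλ )
  = atan2(-0.58853, -0.71643) = -140.598° → normalised to [0°, 360°): 219.402°.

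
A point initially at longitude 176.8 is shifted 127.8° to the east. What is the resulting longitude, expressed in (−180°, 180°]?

Start at +176.8°; shift +127.8° → +304.6°.
+304.6° lies outside (−180°, 180°]; subtract 360° → -55.4°.

-55.4°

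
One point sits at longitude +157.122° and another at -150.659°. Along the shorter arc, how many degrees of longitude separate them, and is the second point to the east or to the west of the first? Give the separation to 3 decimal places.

52.219° east

Raw difference: -150.659 − 157.122 = -307.781°.
Normalise into (−180°, 180°]: -307.781° + 360° = 52.219°.
Positive ⇒ the second point lies to the east; separation 52.219°.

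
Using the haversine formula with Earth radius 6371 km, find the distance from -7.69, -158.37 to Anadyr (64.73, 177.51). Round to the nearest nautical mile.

4481 nmi

Δλ = 177.51 − -158.37 = 335.88°; wrapped into (−180°, 180°]: -24.12°.
Δφ = 64.73 − -7.69 = 72.42°.
a = sin²(Δφ/2) + cos φ₁ · cos φ₂ · sin²(Δλ/2) = 0.367449.
c = 2·atan2(√a, √(1−a)) = 1.30249 rad → d = 6371·c ≈ 8298.14 km ≈ 4480.64 nmi.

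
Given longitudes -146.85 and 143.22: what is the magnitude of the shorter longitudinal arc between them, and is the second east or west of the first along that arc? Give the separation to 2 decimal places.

69.93° west

Raw difference: 143.22 − -146.85 = 290.07°.
Normalise into (−180°, 180°]: 290.07° − 360° = -69.93°.
Negative ⇒ the second point lies to the west; separation 69.93°.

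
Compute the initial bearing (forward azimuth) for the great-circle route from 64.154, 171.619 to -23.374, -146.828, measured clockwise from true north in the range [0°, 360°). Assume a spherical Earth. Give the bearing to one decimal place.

Δλ = -146.828 − 171.619 = -318.447°; wrapped into (−180°, 180°]: 41.553°.
θ = atan2( sin Δλ · cos φ₂ , cos φ₁ · sin φ₂ − sin φ₁ · cos φ₂ · cos Δλ )
  = atan2(0.60888, -0.79117) = 142.418° → normalised to [0°, 360°): 142.418°.

142.4°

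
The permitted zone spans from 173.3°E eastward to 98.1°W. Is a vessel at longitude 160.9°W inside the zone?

Yes

Band width going east from +173.3° to -98.1°: ((-98.1 − 173.3) mod 360) = 88.6°.
Offset of -160.9° east of the west edge: ((-160.9 − 173.3) mod 360) = 25.8°.
25.8° ≤ 88.6° ⇒ inside.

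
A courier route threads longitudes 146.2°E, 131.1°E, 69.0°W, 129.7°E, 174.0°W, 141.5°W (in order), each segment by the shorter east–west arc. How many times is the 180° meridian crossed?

3

Leg 1: +146.2° → +131.1°, shortest Δλ = -15.1° (west) — does not cross 180°.
Leg 2: +131.1° → -69.0°, shortest Δλ = 159.9° (east) — crosses 180°.
Leg 3: -69.0° → +129.7°, shortest Δλ = -161.3° (west) — crosses 180°.
Leg 4: +129.7° → -174.0°, shortest Δλ = 56.3° (east) — crosses 180°.
Leg 5: -174.0° → -141.5°, shortest Δλ = 32.5° (east) — does not cross 180°.
Total crossings: 3.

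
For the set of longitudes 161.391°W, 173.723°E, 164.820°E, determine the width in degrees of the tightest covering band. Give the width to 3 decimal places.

Sort the longitudes: -161.391°, +164.820°, +173.723°.
Eastward gaps between consecutive values (wrapping around): 326.211°, 8.903°, 24.886°.
Largest gap = 326.211° ⇒ minimal covering band is its complement: 360° − 326.211° = 33.789°.
Band runs from +164.820° eastward to -161.391°, crossing the antimeridian.

33.789°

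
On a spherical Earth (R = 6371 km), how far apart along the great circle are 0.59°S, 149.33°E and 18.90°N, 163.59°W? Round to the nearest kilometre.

5575 km

Δλ = -163.59 − 149.33 = -312.92°; wrapped into (−180°, 180°]: 47.08°.
Δφ = 18.90 − -0.59 = 19.49°.
a = sin²(Δφ/2) + cos φ₁ · cos φ₂ · sin²(Δλ/2) = 0.179554.
c = 2·atan2(√a, √(1−a)) = 0.87514 rad → d = 6371·c ≈ 5575.49 km.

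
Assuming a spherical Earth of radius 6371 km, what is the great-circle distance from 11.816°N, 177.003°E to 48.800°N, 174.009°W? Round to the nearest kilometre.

Δλ = -174.009 − 177.003 = -351.012°; wrapped into (−180°, 180°]: 8.988°.
Δφ = 48.800 − 11.816 = 36.984°.
a = sin²(Δφ/2) + cos φ₁ · cos φ₂ · sin²(Δλ/2) = 0.104557.
c = 2·atan2(√a, √(1−a)) = 0.65854 rad → d = 6371·c ≈ 4195.55 km.

4196 km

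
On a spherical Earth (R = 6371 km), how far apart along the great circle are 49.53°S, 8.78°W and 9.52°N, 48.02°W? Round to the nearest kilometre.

Δλ = -48.02 − -8.78 = -39.24°.
Δφ = 9.52 − -49.53 = 59.05°.
a = sin²(Δφ/2) + cos φ₁ · cos φ₂ · sin²(Δλ/2) = 0.315027.
c = 2·atan2(√a, √(1−a)) = 1.19184 rad → d = 6371·c ≈ 7593.24 km.

7593 km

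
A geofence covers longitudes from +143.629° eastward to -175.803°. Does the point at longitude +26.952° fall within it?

No

Band width going east from +143.629° to -175.803°: ((-175.803 − 143.629) mod 360) = 40.568°.
Offset of +26.952° east of the west edge: ((26.952 − 143.629) mod 360) = 243.323°.
243.323° > 40.568° ⇒ outside.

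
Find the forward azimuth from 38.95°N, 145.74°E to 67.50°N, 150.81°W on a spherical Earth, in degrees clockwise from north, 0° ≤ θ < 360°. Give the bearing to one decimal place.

Δλ = -150.81 − 145.74 = -296.55°; wrapped into (−180°, 180°]: 63.45°.
θ = atan2( sin Δλ · cos φ₂ , cos φ₁ · sin φ₂ − sin φ₁ · cos φ₂ · cos Δλ )
  = atan2(0.34233, 0.61097) = 29.262° → normalised to [0°, 360°): 29.262°.

29.3°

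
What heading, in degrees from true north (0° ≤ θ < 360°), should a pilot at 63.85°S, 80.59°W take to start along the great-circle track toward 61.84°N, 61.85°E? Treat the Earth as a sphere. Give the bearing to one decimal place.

Δλ = 61.85 − -80.59 = 142.44°.
θ = atan2( sin Δλ · cos φ₂ , cos φ₁ · sin φ₂ − sin φ₁ · cos φ₂ · cos Δλ )
  = atan2(0.28769, 0.05274) = 79.612° → normalised to [0°, 360°): 79.612°.

79.6°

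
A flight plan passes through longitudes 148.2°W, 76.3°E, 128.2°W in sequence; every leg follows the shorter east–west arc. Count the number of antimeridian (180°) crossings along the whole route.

Leg 1: -148.2° → +76.3°, shortest Δλ = -135.5° (west) — crosses 180°.
Leg 2: +76.3° → -128.2°, shortest Δλ = 155.5° (east) — crosses 180°.
Total crossings: 2.

2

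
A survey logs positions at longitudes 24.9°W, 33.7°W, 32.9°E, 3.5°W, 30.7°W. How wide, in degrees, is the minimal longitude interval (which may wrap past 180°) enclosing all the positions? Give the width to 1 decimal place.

66.6°

Sort the longitudes: -33.7°, -30.7°, -24.9°, -3.5°, +32.9°.
Eastward gaps between consecutive values (wrapping around): 3.0°, 5.8°, 21.4°, 36.4°, 293.4°.
Largest gap = 293.4° ⇒ minimal covering band is its complement: 360° − 293.4° = 66.6°.
Band runs from -33.7° eastward to +32.9°.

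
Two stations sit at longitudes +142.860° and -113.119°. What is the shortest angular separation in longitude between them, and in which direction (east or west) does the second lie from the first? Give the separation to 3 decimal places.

Raw difference: -113.119 − 142.860 = -255.979°.
Normalise into (−180°, 180°]: -255.979° + 360° = 104.021°.
Positive ⇒ the second point lies to the east; separation 104.021°.

104.021° east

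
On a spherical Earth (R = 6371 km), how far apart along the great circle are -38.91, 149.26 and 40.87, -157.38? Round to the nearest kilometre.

10389 km

Δλ = -157.38 − 149.26 = -306.64°; wrapped into (−180°, 180°]: 53.36°.
Δφ = 40.87 − -38.91 = 79.78°.
a = sin²(Δφ/2) + cos φ₁ · cos φ₂ · sin²(Δλ/2) = 0.529916.
c = 2·atan2(√a, √(1−a)) = 1.63066 rad → d = 6371·c ≈ 10388.96 km.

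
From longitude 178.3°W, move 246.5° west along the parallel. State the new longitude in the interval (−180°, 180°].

Start at -178.3°; shift −246.5° → -424.8°.
-424.8° lies outside (−180°, 180°]; add 360° → -64.8°.

64.8°W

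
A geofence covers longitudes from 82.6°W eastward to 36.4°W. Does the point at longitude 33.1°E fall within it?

No

Band width going east from -82.6° to -36.4°: ((-36.4 − -82.6) mod 360) = 46.2°.
Offset of +33.1° east of the west edge: ((33.1 − -82.6) mod 360) = 115.7°.
115.7° > 46.2° ⇒ outside.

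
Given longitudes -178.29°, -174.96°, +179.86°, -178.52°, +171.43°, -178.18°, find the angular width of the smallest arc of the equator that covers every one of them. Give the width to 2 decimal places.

Sort the longitudes: -178.52°, -178.29°, -178.18°, -174.96°, +171.43°, +179.86°.
Eastward gaps between consecutive values (wrapping around): 0.23°, 0.11°, 3.22°, 346.39°, 8.43°, 1.62°.
Largest gap = 346.39° ⇒ minimal covering band is its complement: 360° − 346.39° = 13.61°.
Band runs from +171.43° eastward to -174.96°, crossing the antimeridian.

13.61°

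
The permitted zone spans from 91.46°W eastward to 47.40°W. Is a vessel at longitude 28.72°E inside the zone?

Band width going east from -91.46° to -47.40°: ((-47.40 − -91.46) mod 360) = 44.06°.
Offset of +28.72° east of the west edge: ((28.72 − -91.46) mod 360) = 120.18°.
120.18° > 44.06° ⇒ outside.

No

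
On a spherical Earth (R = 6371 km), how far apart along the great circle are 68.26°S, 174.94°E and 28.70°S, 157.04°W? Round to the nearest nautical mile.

Δλ = -157.04 − 174.94 = -331.98°; wrapped into (−180°, 180°]: 28.02°.
Δφ = -28.70 − -68.26 = 39.56°.
a = sin²(Δφ/2) + cos φ₁ · cos φ₂ · sin²(Δλ/2) = 0.133562.
c = 2·atan2(√a, √(1−a)) = 0.74826 rad → d = 6371·c ≈ 4767.15 km ≈ 2574.05 nmi.

2574 nmi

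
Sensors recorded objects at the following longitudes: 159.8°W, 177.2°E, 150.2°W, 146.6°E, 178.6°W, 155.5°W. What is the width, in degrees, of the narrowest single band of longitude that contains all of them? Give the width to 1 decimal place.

Sort the longitudes: -178.6°, -159.8°, -155.5°, -150.2°, +146.6°, +177.2°.
Eastward gaps between consecutive values (wrapping around): 18.8°, 4.3°, 5.3°, 296.8°, 30.6°, 4.2°.
Largest gap = 296.8° ⇒ minimal covering band is its complement: 360° − 296.8° = 63.2°.
Band runs from +146.6° eastward to -150.2°, crossing the antimeridian.

63.2°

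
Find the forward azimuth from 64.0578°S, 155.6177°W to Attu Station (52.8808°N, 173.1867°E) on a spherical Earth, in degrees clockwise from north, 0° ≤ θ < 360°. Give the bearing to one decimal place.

339.0°

Δλ = 173.1867 − -155.6177 = 328.8044°; wrapped into (−180°, 180°]: -31.1956°.
θ = atan2( sin Δλ · cos φ₂ , cos φ₁ · sin φ₂ − sin φ₁ · cos φ₂ · cos Δλ )
  = atan2(-0.31258, 0.81303) = -21.030° → normalised to [0°, 360°): 338.970°.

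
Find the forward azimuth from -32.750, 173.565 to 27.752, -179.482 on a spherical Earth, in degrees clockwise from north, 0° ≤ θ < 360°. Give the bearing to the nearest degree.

Δλ = -179.482 − 173.565 = -353.047°; wrapped into (−180°, 180°]: 6.953°.
θ = atan2( sin Δλ · cos φ₂ , cos φ₁ · sin φ₂ − sin φ₁ · cos φ₂ · cos Δλ )
  = atan2(0.10713, 0.86685) = 7.045° → normalised to [0°, 360°): 7.045°.

7°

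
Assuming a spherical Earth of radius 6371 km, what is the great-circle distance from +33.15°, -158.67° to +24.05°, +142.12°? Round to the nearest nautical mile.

3128 nmi

Δλ = 142.12 − -158.67 = 300.79°; wrapped into (−180°, 180°]: -59.21°.
Δφ = 24.05 − 33.15 = -9.10°.
a = sin²(Δφ/2) + cos φ₁ · cos φ₂ · sin²(Δλ/2) = 0.192887.
c = 2·atan2(√a, √(1−a)) = 0.90939 rad → d = 6371·c ≈ 5793.73 km ≈ 3128.37 nmi.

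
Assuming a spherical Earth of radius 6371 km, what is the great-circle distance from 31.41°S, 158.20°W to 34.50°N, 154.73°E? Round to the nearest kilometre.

Δλ = 154.73 − -158.20 = 312.93°; wrapped into (−180°, 180°]: -47.07°.
Δφ = 34.50 − -31.41 = 65.91°.
a = sin²(Δφ/2) + cos φ₁ · cos φ₂ · sin²(Δλ/2) = 0.408063.
c = 2·atan2(√a, √(1−a)) = 1.38587 rad → d = 6371·c ≈ 8829.38 km.

8829 km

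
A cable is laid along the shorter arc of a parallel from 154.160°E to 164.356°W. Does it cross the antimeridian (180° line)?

Yes

Naïve |-164.356 − 154.160| = 318.516° > 180°, so the shorter arc goes the other way round — across 180°.
Signed shortest Δλ = ((-164.356 − 154.160 + 180) mod 360) − 180 = 41.484°.
Going east by 41.484° from +154.160° passes through 180° before reaching -164.356°.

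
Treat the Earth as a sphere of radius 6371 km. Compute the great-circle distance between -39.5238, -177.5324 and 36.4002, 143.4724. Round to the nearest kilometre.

9338 km

Δλ = 143.4724 − -177.5324 = 321.0048°; wrapped into (−180°, 180°]: -38.9952°.
Δφ = 36.4002 − -39.5238 = 75.9240°.
a = sin²(Δφ/2) + cos φ₁ · cos φ₂ · sin²(Δλ/2) = 0.447560.
c = 2·atan2(√a, √(1−a)) = 1.46572 rad → d = 6371·c ≈ 9338.12 km.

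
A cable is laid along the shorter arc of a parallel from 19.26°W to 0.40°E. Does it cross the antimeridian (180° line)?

No

Signed shortest Δλ = ((0.40 − -19.26 + 180) mod 360) − 180 = 19.66°.
Going east by 19.66° from -19.26° reaches +0.40° without touching 180°.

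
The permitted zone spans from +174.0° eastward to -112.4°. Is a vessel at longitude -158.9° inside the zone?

Band width going east from +174.0° to -112.4°: ((-112.4 − 174.0) mod 360) = 73.6°.
Offset of -158.9° east of the west edge: ((-158.9 − 174.0) mod 360) = 27.1°.
27.1° ≤ 73.6° ⇒ inside.

Yes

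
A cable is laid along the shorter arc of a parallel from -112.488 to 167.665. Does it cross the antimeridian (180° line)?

Naïve |167.665 − -112.488| = 280.153° > 180°, so the shorter arc goes the other way round — across 180°.
Signed shortest Δλ = ((167.665 − -112.488 + 180) mod 360) − 180 = -79.847°.
Going west by 79.847° from -112.488° passes through 180° before reaching +167.665°.

Yes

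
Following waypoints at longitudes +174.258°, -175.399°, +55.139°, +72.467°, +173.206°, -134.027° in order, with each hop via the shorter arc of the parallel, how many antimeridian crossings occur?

Leg 1: +174.258° → -175.399°, shortest Δλ = 10.343° (east) — crosses 180°.
Leg 2: -175.399° → +55.139°, shortest Δλ = -129.462° (west) — crosses 180°.
Leg 3: +55.139° → +72.467°, shortest Δλ = 17.328° (east) — does not cross 180°.
Leg 4: +72.467° → +173.206°, shortest Δλ = 100.739° (east) — does not cross 180°.
Leg 5: +173.206° → -134.027°, shortest Δλ = 52.767° (east) — crosses 180°.
Total crossings: 3.

3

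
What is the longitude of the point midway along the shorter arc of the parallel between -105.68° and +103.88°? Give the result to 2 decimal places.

+179.10°

Signed shortest Δλ from -105.68° to +103.88° is -150.44°.
Midpoint longitude = -105.68° + (-150.44°)/2 = -105.68° − 75.22° = -180.90°.
Normalise into (−180°, 180°]: +179.10°.
(The naïve average (-105.68 + +103.88)/2 = -0.9° is on the wrong side of the globe.)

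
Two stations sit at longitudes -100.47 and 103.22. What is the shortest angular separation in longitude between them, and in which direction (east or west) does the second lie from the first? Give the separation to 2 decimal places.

Raw difference: 103.22 − -100.47 = 203.69°.
Normalise into (−180°, 180°]: 203.69° − 360° = -156.31°.
Negative ⇒ the second point lies to the west; separation 156.31°.

156.31° west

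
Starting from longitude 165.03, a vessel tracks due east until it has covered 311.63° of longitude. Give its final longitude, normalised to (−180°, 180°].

+116.66°

Start at +165.03°; shift +311.63° → +476.66°.
+476.66° lies outside (−180°, 180°]; subtract 360° → +116.66°.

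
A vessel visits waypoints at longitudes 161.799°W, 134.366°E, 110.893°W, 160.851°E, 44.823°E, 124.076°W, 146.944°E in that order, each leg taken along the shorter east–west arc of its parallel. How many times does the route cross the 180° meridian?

4

Leg 1: -161.799° → +134.366°, shortest Δλ = -63.835° (west) — crosses 180°.
Leg 2: +134.366° → -110.893°, shortest Δλ = 114.741° (east) — crosses 180°.
Leg 3: -110.893° → +160.851°, shortest Δλ = -88.256° (west) — crosses 180°.
Leg 4: +160.851° → +44.823°, shortest Δλ = -116.028° (west) — does not cross 180°.
Leg 5: +44.823° → -124.076°, shortest Δλ = -168.899° (west) — does not cross 180°.
Leg 6: -124.076° → +146.944°, shortest Δλ = -88.98° (west) — crosses 180°.
Total crossings: 4.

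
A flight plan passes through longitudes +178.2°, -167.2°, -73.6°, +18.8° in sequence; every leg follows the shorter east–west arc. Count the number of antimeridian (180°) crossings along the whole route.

Leg 1: +178.2° → -167.2°, shortest Δλ = 14.6° (east) — crosses 180°.
Leg 2: -167.2° → -73.6°, shortest Δλ = 93.6° (east) — does not cross 180°.
Leg 3: -73.6° → +18.8°, shortest Δλ = 92.4° (east) — does not cross 180°.
Total crossings: 1.

1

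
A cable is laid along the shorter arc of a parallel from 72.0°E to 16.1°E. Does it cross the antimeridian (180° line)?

Signed shortest Δλ = ((16.1 − 72.0 + 180) mod 360) − 180 = -55.9°.
Going west by 55.9° from +72.0° reaches +16.1° without touching 180°.

No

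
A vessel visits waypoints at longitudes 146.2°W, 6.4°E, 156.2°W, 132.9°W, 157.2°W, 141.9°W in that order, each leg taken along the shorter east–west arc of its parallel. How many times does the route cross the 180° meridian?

0

Leg 1: -146.2° → +6.4°, shortest Δλ = 152.6° (east) — does not cross 180°.
Leg 2: +6.4° → -156.2°, shortest Δλ = -162.6° (west) — does not cross 180°.
Leg 3: -156.2° → -132.9°, shortest Δλ = 23.3° (east) — does not cross 180°.
Leg 4: -132.9° → -157.2°, shortest Δλ = -24.3° (west) — does not cross 180°.
Leg 5: -157.2° → -141.9°, shortest Δλ = 15.3° (east) — does not cross 180°.
Total crossings: 0.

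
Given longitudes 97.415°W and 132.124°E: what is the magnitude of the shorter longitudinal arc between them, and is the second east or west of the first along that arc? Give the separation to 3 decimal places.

130.461° west

Raw difference: 132.124 − -97.415 = 229.539°.
Normalise into (−180°, 180°]: 229.539° − 360° = -130.461°.
Negative ⇒ the second point lies to the west; separation 130.461°.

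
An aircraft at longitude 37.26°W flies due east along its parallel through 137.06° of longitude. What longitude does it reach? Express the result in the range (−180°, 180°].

Start at -37.26°; shift +137.06° → +99.80°.
+99.80° already lies in (−180°, 180°].

99.80°E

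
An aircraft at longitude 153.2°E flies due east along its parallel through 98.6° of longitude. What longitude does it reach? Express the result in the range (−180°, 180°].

Start at +153.2°; shift +98.6° → +251.8°.
+251.8° lies outside (−180°, 180°]; subtract 360° → -108.2°.

108.2°W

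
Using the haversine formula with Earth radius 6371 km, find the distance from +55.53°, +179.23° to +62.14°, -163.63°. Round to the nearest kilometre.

1224 km

Δλ = -163.63 − 179.23 = -342.86°; wrapped into (−180°, 180°]: 17.14°.
Δφ = 62.14 − 55.53 = 6.61°.
a = sin²(Δφ/2) + cos φ₁ · cos φ₂ · sin²(Δλ/2) = 0.009197.
c = 2·atan2(√a, √(1−a)) = 0.19210 rad → d = 6371·c ≈ 1223.85 km.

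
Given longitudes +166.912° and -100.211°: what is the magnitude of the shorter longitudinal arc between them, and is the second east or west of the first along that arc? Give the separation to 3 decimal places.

92.877° east

Raw difference: -100.211 − 166.912 = -267.123°.
Normalise into (−180°, 180°]: -267.123° + 360° = 92.877°.
Positive ⇒ the second point lies to the east; separation 92.877°.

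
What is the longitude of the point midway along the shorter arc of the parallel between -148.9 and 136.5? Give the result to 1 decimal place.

Signed shortest Δλ from -148.9° to +136.5° is -74.6°.
Midpoint longitude = -148.9° + (-74.6°)/2 = -148.9° − 37.3° = -186.2°.
Normalise into (−180°, 180°]: +173.8°.
(The naïve average (-148.9 + +136.5)/2 = -6.2° is on the wrong side of the globe.)

+173.8°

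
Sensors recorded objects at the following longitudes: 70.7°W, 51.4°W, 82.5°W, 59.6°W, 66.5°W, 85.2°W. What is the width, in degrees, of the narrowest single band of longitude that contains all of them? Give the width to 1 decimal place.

33.8°

Sort the longitudes: -85.2°, -82.5°, -70.7°, -66.5°, -59.6°, -51.4°.
Eastward gaps between consecutive values (wrapping around): 2.7°, 11.8°, 4.2°, 6.9°, 8.2°, 326.2°.
Largest gap = 326.2° ⇒ minimal covering band is its complement: 360° − 326.2° = 33.8°.
Band runs from -85.2° eastward to -51.4°.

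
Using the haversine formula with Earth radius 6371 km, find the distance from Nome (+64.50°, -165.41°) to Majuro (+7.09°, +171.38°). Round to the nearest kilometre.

Δλ = 171.38 − -165.41 = 336.79°; wrapped into (−180°, 180°]: -23.21°.
Δφ = 7.09 − 64.50 = -57.41°.
a = sin²(Δφ/2) + cos φ₁ · cos φ₂ · sin²(Δλ/2) = 0.247976.
c = 2·atan2(√a, √(1−a)) = 1.04252 rad → d = 6371·c ≈ 6641.88 km.

6642 km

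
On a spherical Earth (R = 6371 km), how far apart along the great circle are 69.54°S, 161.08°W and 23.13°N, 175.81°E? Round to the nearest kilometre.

Δλ = 175.81 − -161.08 = 336.89°; wrapped into (−180°, 180°]: -23.11°.
Δφ = 23.13 − -69.54 = 92.67°.
a = sin²(Δφ/2) + cos φ₁ · cos φ₂ · sin²(Δλ/2) = 0.536190.
c = 2·atan2(√a, √(1−a)) = 1.64324 rad → d = 6371·c ≈ 10469.07 km.

10469 km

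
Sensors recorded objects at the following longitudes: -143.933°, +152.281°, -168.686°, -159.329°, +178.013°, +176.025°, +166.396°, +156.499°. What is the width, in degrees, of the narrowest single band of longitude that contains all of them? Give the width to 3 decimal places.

63.786°

Sort the longitudes: -168.686°, -159.329°, -143.933°, +152.281°, +156.499°, +166.396°, +176.025°, +178.013°.
Eastward gaps between consecutive values (wrapping around): 9.357°, 15.396°, 296.214°, 4.218°, 9.897°, 9.629°, 1.988°, 13.301°.
Largest gap = 296.214° ⇒ minimal covering band is its complement: 360° − 296.214° = 63.786°.
Band runs from +152.281° eastward to -143.933°, crossing the antimeridian.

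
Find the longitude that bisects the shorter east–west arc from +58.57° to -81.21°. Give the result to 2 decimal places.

Signed shortest Δλ from +58.57° to -81.21° is -139.78°.
Midpoint longitude = +58.57° + (-139.78°)/2 = +58.57° − 69.89° = -11.32°.

-11.32°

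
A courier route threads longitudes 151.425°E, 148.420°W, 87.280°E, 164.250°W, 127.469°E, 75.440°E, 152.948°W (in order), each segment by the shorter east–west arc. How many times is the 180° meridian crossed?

5

Leg 1: +151.425° → -148.420°, shortest Δλ = 60.155° (east) — crosses 180°.
Leg 2: -148.420° → +87.280°, shortest Δλ = -124.3° (west) — crosses 180°.
Leg 3: +87.280° → -164.250°, shortest Δλ = 108.47° (east) — crosses 180°.
Leg 4: -164.250° → +127.469°, shortest Δλ = -68.281° (west) — crosses 180°.
Leg 5: +127.469° → +75.440°, shortest Δλ = -52.029° (west) — does not cross 180°.
Leg 6: +75.440° → -152.948°, shortest Δλ = 131.612° (east) — crosses 180°.
Total crossings: 5.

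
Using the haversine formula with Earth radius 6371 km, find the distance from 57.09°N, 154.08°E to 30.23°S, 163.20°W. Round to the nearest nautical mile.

Δλ = -163.20 − 154.08 = -317.28°; wrapped into (−180°, 180°]: 42.72°.
Δφ = -30.23 − 57.09 = -87.32°.
a = sin²(Δφ/2) + cos φ₁ · cos φ₂ · sin²(Δλ/2) = 0.538897.
c = 2·atan2(√a, √(1−a)) = 1.64867 rad → d = 6371·c ≈ 10503.67 km ≈ 5671.53 nmi.

5672 nmi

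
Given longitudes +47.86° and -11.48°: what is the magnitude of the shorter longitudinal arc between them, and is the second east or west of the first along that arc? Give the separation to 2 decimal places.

59.34° west

Raw difference: -11.48 − 47.86 = -59.34°.
Normalise into (−180°, 180°]: -59.34° stays -59.34°.
Negative ⇒ the second point lies to the west; separation 59.34°.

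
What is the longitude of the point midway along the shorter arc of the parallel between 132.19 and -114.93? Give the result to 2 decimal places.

-171.37°

Signed shortest Δλ from +132.19° to -114.93° is +112.88°.
Midpoint longitude = +132.19° + (+112.88°)/2 = +132.19° + 56.44° = +188.63°.
Normalise into (−180°, 180°]: -171.37°.
(The naïve average (+132.19 + -114.93)/2 = 8.63° is on the wrong side of the globe.)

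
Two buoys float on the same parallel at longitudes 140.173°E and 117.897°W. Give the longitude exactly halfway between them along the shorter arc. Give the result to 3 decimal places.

Signed shortest Δλ from +140.173° to -117.897° is +101.930°.
Midpoint longitude = +140.173° + (+101.930°)/2 = +140.173° + 50.965° = +191.138°.
Normalise into (−180°, 180°]: -168.862°.
(The naïve average (+140.173 + -117.897)/2 = 11.138° is on the wrong side of the globe.)

168.862°W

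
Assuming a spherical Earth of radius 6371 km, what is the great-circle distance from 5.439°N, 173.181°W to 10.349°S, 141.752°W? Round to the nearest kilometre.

3898 km

Δλ = -141.752 − -173.181 = 31.429°.
Δφ = -10.349 − 5.439 = -15.788°.
a = sin²(Δφ/2) + cos φ₁ · cos φ₂ · sin²(Δλ/2) = 0.090701.
c = 2·atan2(√a, √(1−a)) = 0.61183 rad → d = 6371·c ≈ 3897.97 km.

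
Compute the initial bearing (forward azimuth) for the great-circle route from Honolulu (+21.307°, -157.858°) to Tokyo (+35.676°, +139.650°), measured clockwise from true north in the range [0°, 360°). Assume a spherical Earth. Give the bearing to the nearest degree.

Δλ = 139.650 − -157.858 = 297.508°; wrapped into (−180°, 180°]: -62.492°.
θ = atan2( sin Δλ · cos φ₂ , cos φ₁ · sin φ₂ − sin φ₁ · cos φ₂ · cos Δλ )
  = atan2(-0.72049, 0.40701) = -60.538° → normalised to [0°, 360°): 299.462°.

299°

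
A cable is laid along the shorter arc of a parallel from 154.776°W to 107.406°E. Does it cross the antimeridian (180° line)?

Naïve |107.406 − -154.776| = 262.182° > 180°, so the shorter arc goes the other way round — across 180°.
Signed shortest Δλ = ((107.406 − -154.776 + 180) mod 360) − 180 = -97.818°.
Going west by 97.818° from -154.776° passes through 180° before reaching +107.406°.

Yes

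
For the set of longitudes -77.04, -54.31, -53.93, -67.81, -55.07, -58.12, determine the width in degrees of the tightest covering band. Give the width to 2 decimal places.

23.11°

Sort the longitudes: -77.04°, -67.81°, -58.12°, -55.07°, -54.31°, -53.93°.
Eastward gaps between consecutive values (wrapping around): 9.23°, 9.69°, 3.05°, 0.76°, 0.38°, 336.89°.
Largest gap = 336.89° ⇒ minimal covering band is its complement: 360° − 336.89° = 23.11°.
Band runs from -77.04° eastward to -53.93°.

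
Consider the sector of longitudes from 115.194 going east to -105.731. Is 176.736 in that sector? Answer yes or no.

Yes

Band width going east from +115.194° to -105.731°: ((-105.731 − 115.194) mod 360) = 139.075°.
Offset of +176.736° east of the west edge: ((176.736 − 115.194) mod 360) = 61.542°.
61.542° ≤ 139.075° ⇒ inside.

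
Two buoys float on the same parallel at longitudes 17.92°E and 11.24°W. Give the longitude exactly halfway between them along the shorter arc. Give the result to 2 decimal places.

3.34°E

Signed shortest Δλ from +17.92° to -11.24° is -29.16°.
Midpoint longitude = +17.92° + (-29.16°)/2 = +17.92° − 14.58° = +3.34°.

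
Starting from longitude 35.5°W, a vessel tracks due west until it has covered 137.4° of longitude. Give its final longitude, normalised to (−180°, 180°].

Start at -35.5°; shift −137.4° → -172.9°.
-172.9° already lies in (−180°, 180°].

172.9°W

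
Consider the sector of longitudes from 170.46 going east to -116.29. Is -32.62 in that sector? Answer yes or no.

No

Band width going east from +170.46° to -116.29°: ((-116.29 − 170.46) mod 360) = 73.25°.
Offset of -32.62° east of the west edge: ((-32.62 − 170.46) mod 360) = 156.92°.
156.92° > 73.25° ⇒ outside.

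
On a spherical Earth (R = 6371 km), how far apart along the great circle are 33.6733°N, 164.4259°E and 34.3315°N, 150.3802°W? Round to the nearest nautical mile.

Δλ = -150.3802 − 164.4259 = -314.8061°; wrapped into (−180°, 180°]: 45.1939°.
Δφ = 34.3315 − 33.6733 = 0.6582°.
a = sin²(Δφ/2) + cos φ₁ · cos φ₂ · sin²(Δλ/2) = 0.101499.
c = 2·atan2(√a, √(1−a)) = 0.64848 rad → d = 6371·c ≈ 4131.48 km ≈ 2230.82 nmi.

2231 nmi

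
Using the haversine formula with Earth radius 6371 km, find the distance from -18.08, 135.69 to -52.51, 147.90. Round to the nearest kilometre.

3974 km

Δλ = 147.90 − 135.69 = 12.21°.
Δφ = -52.51 − -18.08 = -34.43°.
a = sin²(Δφ/2) + cos φ₁ · cos φ₂ · sin²(Δλ/2) = 0.094135.
c = 2·atan2(√a, √(1−a)) = 0.62369 rad → d = 6371·c ≈ 3973.52 km.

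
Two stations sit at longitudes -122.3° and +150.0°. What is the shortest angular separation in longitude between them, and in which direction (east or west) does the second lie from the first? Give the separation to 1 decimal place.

Raw difference: 150.0 − -122.3 = 272.3°.
Normalise into (−180°, 180°]: 272.3° − 360° = -87.7°.
Negative ⇒ the second point lies to the west; separation 87.7°.

87.7° west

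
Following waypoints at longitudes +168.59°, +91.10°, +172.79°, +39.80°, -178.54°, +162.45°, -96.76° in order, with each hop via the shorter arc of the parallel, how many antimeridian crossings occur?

3

Leg 1: +168.59° → +91.10°, shortest Δλ = -77.49° (west) — does not cross 180°.
Leg 2: +91.10° → +172.79°, shortest Δλ = 81.69° (east) — does not cross 180°.
Leg 3: +172.79° → +39.80°, shortest Δλ = -132.99° (west) — does not cross 180°.
Leg 4: +39.80° → -178.54°, shortest Δλ = 141.66° (east) — crosses 180°.
Leg 5: -178.54° → +162.45°, shortest Δλ = -19.01° (west) — crosses 180°.
Leg 6: +162.45° → -96.76°, shortest Δλ = 100.79° (east) — crosses 180°.
Total crossings: 3.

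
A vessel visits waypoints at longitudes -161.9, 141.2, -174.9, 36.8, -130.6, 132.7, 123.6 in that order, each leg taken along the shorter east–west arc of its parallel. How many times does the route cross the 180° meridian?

Leg 1: -161.9° → +141.2°, shortest Δλ = -56.9° (west) — crosses 180°.
Leg 2: +141.2° → -174.9°, shortest Δλ = 43.9° (east) — crosses 180°.
Leg 3: -174.9° → +36.8°, shortest Δλ = -148.3° (west) — crosses 180°.
Leg 4: +36.8° → -130.6°, shortest Δλ = -167.4° (west) — does not cross 180°.
Leg 5: -130.6° → +132.7°, shortest Δλ = -96.7° (west) — crosses 180°.
Leg 6: +132.7° → +123.6°, shortest Δλ = -9.1° (west) — does not cross 180°.
Total crossings: 4.

4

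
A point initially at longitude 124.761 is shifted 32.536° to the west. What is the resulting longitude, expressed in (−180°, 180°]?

+92.225°

Start at +124.761°; shift −32.536° → +92.225°.
+92.225° already lies in (−180°, 180°].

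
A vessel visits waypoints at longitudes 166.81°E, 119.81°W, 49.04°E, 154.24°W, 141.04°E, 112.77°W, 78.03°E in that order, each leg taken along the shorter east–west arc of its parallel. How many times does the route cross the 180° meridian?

5

Leg 1: +166.81° → -119.81°, shortest Δλ = 73.38° (east) — crosses 180°.
Leg 2: -119.81° → +49.04°, shortest Δλ = 168.85° (east) — does not cross 180°.
Leg 3: +49.04° → -154.24°, shortest Δλ = 156.72° (east) — crosses 180°.
Leg 4: -154.24° → +141.04°, shortest Δλ = -64.72° (west) — crosses 180°.
Leg 5: +141.04° → -112.77°, shortest Δλ = 106.19° (east) — crosses 180°.
Leg 6: -112.77° → +78.03°, shortest Δλ = -169.2° (west) — crosses 180°.
Total crossings: 5.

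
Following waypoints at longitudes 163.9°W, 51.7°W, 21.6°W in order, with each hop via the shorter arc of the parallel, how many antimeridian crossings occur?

0

Leg 1: -163.9° → -51.7°, shortest Δλ = 112.2° (east) — does not cross 180°.
Leg 2: -51.7° → -21.6°, shortest Δλ = 30.1° (east) — does not cross 180°.
Total crossings: 0.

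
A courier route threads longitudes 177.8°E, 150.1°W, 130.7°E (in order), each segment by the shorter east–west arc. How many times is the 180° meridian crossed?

2

Leg 1: +177.8° → -150.1°, shortest Δλ = 32.1° (east) — crosses 180°.
Leg 2: -150.1° → +130.7°, shortest Δλ = -79.2° (west) — crosses 180°.
Total crossings: 2.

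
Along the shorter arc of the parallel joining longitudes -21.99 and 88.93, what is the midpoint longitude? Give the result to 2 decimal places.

+33.47°

Signed shortest Δλ from -21.99° to +88.93° is +110.92°.
Midpoint longitude = -21.99° + (+110.92°)/2 = -21.99° + 55.46° = +33.47°.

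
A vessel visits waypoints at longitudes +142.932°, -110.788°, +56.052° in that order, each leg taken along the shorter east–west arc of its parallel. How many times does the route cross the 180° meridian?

Leg 1: +142.932° → -110.788°, shortest Δλ = 106.28° (east) — crosses 180°.
Leg 2: -110.788° → +56.052°, shortest Δλ = 166.84° (east) — does not cross 180°.
Total crossings: 1.

1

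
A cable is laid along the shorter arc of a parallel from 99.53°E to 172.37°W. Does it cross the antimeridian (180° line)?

Yes

Naïve |-172.37 − 99.53| = 271.9° > 180°, so the shorter arc goes the other way round — across 180°.
Signed shortest Δλ = ((-172.37 − 99.53 + 180) mod 360) − 180 = 88.1°.
Going east by 88.1° from +99.53° passes through 180° before reaching -172.37°.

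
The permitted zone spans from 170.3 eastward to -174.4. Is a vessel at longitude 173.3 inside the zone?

Yes

Band width going east from +170.3° to -174.4°: ((-174.4 − 170.3) mod 360) = 15.3°.
Offset of +173.3° east of the west edge: ((173.3 − 170.3) mod 360) = 3.0°.
3.0° ≤ 15.3° ⇒ inside.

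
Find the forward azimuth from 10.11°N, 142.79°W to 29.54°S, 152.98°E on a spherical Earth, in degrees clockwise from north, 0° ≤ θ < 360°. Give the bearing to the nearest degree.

235°

Δλ = 152.98 − -142.79 = 295.77°; wrapped into (−180°, 180°]: -64.23°.
θ = atan2( sin Δλ · cos φ₂ , cos φ₁ · sin φ₂ − sin φ₁ · cos φ₂ · cos Δλ )
  = atan2(-0.78349, -0.55177) = -125.155° → normalised to [0°, 360°): 234.845°.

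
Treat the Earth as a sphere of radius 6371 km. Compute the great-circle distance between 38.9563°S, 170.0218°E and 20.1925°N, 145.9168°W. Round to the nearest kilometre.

8017 km

Δλ = -145.9168 − 170.0218 = -315.9386°; wrapped into (−180°, 180°]: 44.0614°.
Δφ = 20.1925 − -38.9563 = 59.1488°.
a = sin²(Δφ/2) + cos φ₁ · cos φ₂ · sin²(Δλ/2) = 0.346284.
c = 2·atan2(√a, √(1−a)) = 1.25830 rad → d = 6371·c ≈ 8016.65 km.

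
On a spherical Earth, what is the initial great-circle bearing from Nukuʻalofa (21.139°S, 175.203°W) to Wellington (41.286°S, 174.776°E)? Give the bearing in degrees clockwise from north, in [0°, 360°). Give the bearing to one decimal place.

Δλ = 174.776 − -175.203 = 349.979°; wrapped into (−180°, 180°]: -10.021°.
θ = atan2( sin Δλ · cos φ₂ , cos φ₁ · sin φ₂ − sin φ₁ · cos φ₂ · cos Δλ )
  = atan2(-0.13075, -0.34856) = -159.438° → normalised to [0°, 360°): 200.562°.

200.6°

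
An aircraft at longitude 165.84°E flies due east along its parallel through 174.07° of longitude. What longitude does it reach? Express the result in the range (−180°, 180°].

Start at +165.84°; shift +174.07° → +339.91°.
+339.91° lies outside (−180°, 180°]; subtract 360° → -20.09°.

20.09°W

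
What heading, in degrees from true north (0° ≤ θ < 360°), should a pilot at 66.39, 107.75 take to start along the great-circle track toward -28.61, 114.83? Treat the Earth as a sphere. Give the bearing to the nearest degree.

174°

Δλ = 114.83 − 107.75 = 7.08°.
θ = atan2( sin Δλ · cos φ₂ , cos φ₁ · sin φ₂ − sin φ₁ · cos φ₂ · cos Δλ )
  = atan2(0.10821, -0.99006) = 173.763° → normalised to [0°, 360°): 173.763°.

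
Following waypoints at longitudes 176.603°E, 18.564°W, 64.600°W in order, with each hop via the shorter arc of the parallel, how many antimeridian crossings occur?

Leg 1: +176.603° → -18.564°, shortest Δλ = 164.833° (east) — crosses 180°.
Leg 2: -18.564° → -64.600°, shortest Δλ = -46.036° (west) — does not cross 180°.
Total crossings: 1.

1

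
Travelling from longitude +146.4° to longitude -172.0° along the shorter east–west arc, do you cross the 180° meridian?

Naïve |-172.0 − 146.4| = 318.4° > 180°, so the shorter arc goes the other way round — across 180°.
Signed shortest Δλ = ((-172.0 − 146.4 + 180) mod 360) − 180 = 41.6°.
Going east by 41.6° from +146.4° passes through 180° before reaching -172.0°.

Yes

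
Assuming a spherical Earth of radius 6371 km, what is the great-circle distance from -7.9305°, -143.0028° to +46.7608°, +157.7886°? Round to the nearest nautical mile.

4546 nmi

Δλ = 157.7886 − -143.0028 = 300.7914°; wrapped into (−180°, 180°]: -59.2086°.
Δφ = 46.7608 − -7.9305 = 54.6913°.
a = sin²(Δφ/2) + cos φ₁ · cos φ₂ · sin²(Δλ/2) = 0.376591.
c = 2·atan2(√a, √(1−a)) = 1.32140 rad → d = 6371·c ≈ 8418.65 km ≈ 4545.70 nmi.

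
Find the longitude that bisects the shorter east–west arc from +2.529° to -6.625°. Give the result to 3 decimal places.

-2.048°

Signed shortest Δλ from +2.529° to -6.625° is -9.154°.
Midpoint longitude = +2.529° + (-9.154°)/2 = +2.529° − 4.577° = -2.048°.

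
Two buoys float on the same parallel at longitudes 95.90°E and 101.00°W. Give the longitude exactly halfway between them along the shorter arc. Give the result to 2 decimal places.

177.45°E

Signed shortest Δλ from +95.90° to -101.00° is +163.10°.
Midpoint longitude = +95.90° + (+163.10°)/2 = +95.90° + 81.55° = +177.45°.
(The naïve average (+95.90 + -101.00)/2 = -2.55° is on the wrong side of the globe.)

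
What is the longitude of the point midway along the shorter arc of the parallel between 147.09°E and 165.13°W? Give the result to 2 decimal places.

170.98°E

Signed shortest Δλ from +147.09° to -165.13° is +47.78°.
Midpoint longitude = +147.09° + (+47.78°)/2 = +147.09° + 23.89° = +170.98°.
(The naïve average (+147.09 + -165.13)/2 = -9.02° is on the wrong side of the globe.)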